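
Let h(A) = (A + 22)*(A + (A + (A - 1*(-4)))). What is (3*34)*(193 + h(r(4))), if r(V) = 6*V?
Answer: 376278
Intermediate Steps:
h(A) = (4 + 3*A)*(22 + A) (h(A) = (22 + A)*(A + (A + (A + 4))) = (22 + A)*(A + (A + (4 + A))) = (22 + A)*(A + (4 + 2*A)) = (22 + A)*(4 + 3*A) = (4 + 3*A)*(22 + A))
(3*34)*(193 + h(r(4))) = (3*34)*(193 + (88 + 3*(6*4)² + 70*(6*4))) = 102*(193 + (88 + 3*24² + 70*24)) = 102*(193 + (88 + 3*576 + 1680)) = 102*(193 + (88 + 1728 + 1680)) = 102*(193 + 3496) = 102*3689 = 376278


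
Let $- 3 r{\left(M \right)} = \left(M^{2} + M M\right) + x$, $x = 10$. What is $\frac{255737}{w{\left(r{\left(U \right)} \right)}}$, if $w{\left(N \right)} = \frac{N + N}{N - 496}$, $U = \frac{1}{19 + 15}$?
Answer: $\frac{73809534255}{3854} \approx 1.9151 \cdot 10^{7}$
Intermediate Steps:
$U = \frac{1}{34} \approx 0.029412$
$r{\left(M \right)} = - \frac{10}{3} - \frac{2 M^{2}}{3}$ ($r{\left(M \right)} = - \frac{\left(M^{2} + M M\right) + 10}{3} = - \frac{\left(M^{2} + M^{2}\right) + 10}{3} = - \frac{2 M^{2} + 10}{3} = - \frac{10 + 2 M^{2}}{3} = - \frac{10}{3} - \frac{2 M^{2}}{3}$)
$w{\left(N \right)} = \frac{2 N}{-496 + N}$
$\frac{255737}{w{\left(r{\left(U \right)} \right)}} = \frac{255737}{2 \left(- \frac{10}{3} - \frac{2}{3 \cdot 1156}\right) \frac{1}{-496 - \left(\frac{10}{3} + \frac{2}{3 \cdot 1156}\right)}} = \frac{255737}{2 \left(- \frac{10}{3} - \frac{1}{1734}\right) \frac{1}{-496 - \frac{1927}{578}}} = \frac{255737}{2 \left(- \frac{1927}{578}\right) \frac{1}{-496 - \frac{1927}{578}}} = \frac{255737}{2 \left(- \frac{1927}{578}\right) \frac{1}{- \frac{288615}{578}}} = \frac{255737}{2 \left(- \frac{1927}{578}\right) \left(- \frac{578}{288615}\right)} = \frac{255737}{\frac{3854}{288615}} = 255737 \cdot \frac{288615}{3854} = \frac{73809534255}{3854}$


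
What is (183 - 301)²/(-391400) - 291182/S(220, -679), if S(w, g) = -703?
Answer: 1499458503/3620450 ≈ 414.16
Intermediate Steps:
(183 - 301)²/(-391400) - 291182/S(220, -679) = (183 - 301)²/(-391400) - 291182/(-703) = (-118)²*(-1/391400) - 291182*(-1/703) = 13924*(-1/391400) + 291182/703 = -3481/97850 + 291182/703 = 1499458503/3620450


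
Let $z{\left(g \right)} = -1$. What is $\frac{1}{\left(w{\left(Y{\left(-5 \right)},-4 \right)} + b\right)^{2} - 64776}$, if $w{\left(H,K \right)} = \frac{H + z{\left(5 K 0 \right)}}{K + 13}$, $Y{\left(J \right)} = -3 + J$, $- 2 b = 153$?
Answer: $- \frac{4}{235079} \approx -1.7016 \cdot 10^{-5}$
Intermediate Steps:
$b = - \frac{153}{2}$ ($b = \left(- \frac{1}{2}\right) 153 = - \frac{153}{2} \approx -76.5$)
$w{\left(H,K \right)} = \frac{-1 + H}{13 + K}$ ($w{\left(H,K \right)} = \frac{H - 1}{K + 13} = \frac{-1 + H}{13 + K}$)
$\frac{1}{\left(w{\left(Y{\left(-5 \right)},-4 \right)} + b\right)^{2} - 64776} = \frac{1}{\left(\frac{-1 - 8}{13 - 4} - \frac{153}{2}\right)^{2} - 64776} = \frac{1}{\left(\frac{-1 - 8}{9} - \frac{153}{2}\right)^{2} - 64776} = \frac{1}{\left(\frac{1}{9} \left(-9\right) - \frac{153}{2}\right)^{2} - 64776} = \frac{1}{\left(-1 - \frac{153}{2}\right)^{2} - 64776} = \frac{1}{\left(- \frac{155}{2}\right)^{2} - 64776} = \frac{1}{\frac{24025}{4} - 64776} = \frac{1}{- \frac{235079}{4}} = - \frac{4}{235079}$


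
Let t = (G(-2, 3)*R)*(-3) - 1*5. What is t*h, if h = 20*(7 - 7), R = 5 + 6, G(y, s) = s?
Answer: 0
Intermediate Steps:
R = 11
t = -104 (t = (3*11)*(-3) - 1*5 = 33*(-3) - 5 = -99 - 5 = -104)
h = 0 (h = 20*0 = 0)
t*h = -104*0 = 0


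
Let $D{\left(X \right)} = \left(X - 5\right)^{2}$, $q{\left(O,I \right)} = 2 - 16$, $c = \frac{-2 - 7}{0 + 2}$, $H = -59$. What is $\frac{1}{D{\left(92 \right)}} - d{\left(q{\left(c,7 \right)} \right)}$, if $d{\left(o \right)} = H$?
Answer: $\frac{446572}{7569} \approx 59.0$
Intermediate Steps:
$c = - \frac{9}{2} \approx -4.5$
$q{\left(O,I \right)} = -14$ ($q{\left(O,I \right)} = 2 - 16 = -14$)
$d{\left(o \right)} = -59$
$D{\left(X \right)} = \left(-5 + X\right)^{2}$
$\frac{1}{D{\left(92 \right)}} - d{\left(q{\left(c,7 \right)} \right)} = \frac{1}{\left(-5 + 92\right)^{2}} - -59 = \frac{1}{87^{2}} + 59 = \frac{1}{7569} + 59 = \frac{446572}{7569}$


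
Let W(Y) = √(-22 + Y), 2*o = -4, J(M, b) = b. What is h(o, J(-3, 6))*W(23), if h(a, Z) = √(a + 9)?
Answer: √7 ≈ 2.6458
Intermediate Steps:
o = -2 (o = (½)*(-4) = -2)
h(a, Z) = √(9 + a)
h(o, J(-3, 6))*W(23) = √(9 - 2)*√(-22 + 23) = √7*√1 = √7*1 = √7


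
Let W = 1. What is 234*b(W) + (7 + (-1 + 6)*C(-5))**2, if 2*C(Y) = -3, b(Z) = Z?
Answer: 937/4 ≈ 234.25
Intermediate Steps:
C(Y) = -3/2 (C(Y) = (1/2)*(-3) = -3/2)
234*b(W) + (7 + (-1 + 6)*C(-5))**2 = 234*1 + (7 + (-1 + 6)*(-3/2))**2 = 234 + (7 + 5*(-3/2))**2 = 234 + (7 - 15/2)**2 = 234 + (-1/2)**2 = 234 + 1/4 = 937/4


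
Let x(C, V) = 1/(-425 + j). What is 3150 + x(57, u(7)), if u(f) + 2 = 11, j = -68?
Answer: 1552949/493 ≈ 3150.0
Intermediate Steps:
u(f) = 9 (u(f) = -2 + 11 = 9)
x(C, V) = -1/493 (x(C, V) = 1/(-425 - 68) = 1/(-493) = -1/493)
3150 + x(57, u(7)) = 3150 - 1/493 = 1552949/493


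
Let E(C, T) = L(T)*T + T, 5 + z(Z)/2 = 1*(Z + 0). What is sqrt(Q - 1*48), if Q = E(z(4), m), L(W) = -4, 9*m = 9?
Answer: I*sqrt(51) ≈ 7.1414*I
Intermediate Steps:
m = 1 (m = (1/9)*9 = 1)
z(Z) = -10 + 2*Z (z(Z) = -10 + 2*(1*(Z + 0)) = -10 + 2*(1*Z) = -10 + 2*Z)
E(C, T) = -3*T (E(C, T) = -4*T + T = -3*T)
Q = -3 (Q = -3*1 = -3)
sqrt(Q - 1*48) = sqrt(-3 - 1*48) = sqrt(-3 - 48) = sqrt(-51) = I*sqrt(51)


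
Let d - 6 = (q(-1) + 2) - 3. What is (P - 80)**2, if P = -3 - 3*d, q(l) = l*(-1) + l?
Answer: 9604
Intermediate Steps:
q(l) = 0 (q(l) = -l + l = 0)
d = 5 (d = 6 + ((0 + 2) - 3) = 6 + (2 - 3) = 6 - 1 = 5)
P = -18 (P = -3 - 3*5 = -3 - 15 = -18)
(P - 80)**2 = (-18 - 80)**2 = (-98)**2 = 9604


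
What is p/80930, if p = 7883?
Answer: 7883/80930 ≈ 0.097405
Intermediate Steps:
p/80930 = 7883/80930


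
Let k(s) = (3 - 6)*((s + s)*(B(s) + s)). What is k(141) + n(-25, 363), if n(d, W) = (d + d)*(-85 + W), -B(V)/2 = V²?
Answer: 33505466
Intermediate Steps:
B(V) = -2*V²
n(d, W) = 2*d*(-85 + W) (n(d, W) = (2*d)*(-85 + W) = 2*d*(-85 + W))
k(s) = -6*s*(s - 2*s²) (k(s) = (3 - 6)*((s + s)*(-2*s² + s)) = -3*2*s*(s - 2*s²) = -6*s*(s - 2*s²))
k(141) + n(-25, 363) = 141²*(-6 + 12*141) + 2*(-25)*(-85 + 363) = 19881*(-6 + 1692) + 2*(-25)*278 = 19881*1686 - 13900 = 33519366 - 13900 = 33505466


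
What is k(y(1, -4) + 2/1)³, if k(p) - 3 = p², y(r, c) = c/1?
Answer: 343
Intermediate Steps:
y(r, c) = c (y(r, c) = c*1 = c)
k(p) = 3 + p²
k(y(1, -4) + 2/1)³ = (3 + (-4 + 2/1)²)³ = (3 + (-4 + 2*1)²)³ = (3 + (-4 + 2)²)³ = (3 + (-2)²)³ = (3 + 4)³ = 7³ = 343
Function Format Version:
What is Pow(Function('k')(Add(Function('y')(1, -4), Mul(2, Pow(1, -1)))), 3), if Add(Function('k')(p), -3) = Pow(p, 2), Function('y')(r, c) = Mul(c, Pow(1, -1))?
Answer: 343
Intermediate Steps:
Function('y')(r, c) = c (Function('y')(r, c) = Mul(c, 1) = c)
Function('k')(p) = Add(3, Pow(p, 2))
Pow(Function('k')(Add(Function('y')(1, -4), Mul(2, Pow(1, -1)))), 3) = Pow(Add(3, Pow(Add(-4, Mul(2, Pow(1, -1))), 2)), 3) = Pow(Add(3, Pow(Add(-4, Mul(2, 1)), 2)), 3) = Pow(Add(3, Pow(Add(-4, 2), 2)), 3) = Pow(Add(3, Pow(-2, 2)), 3) = Pow(Add(3, 4), 3) = Pow(7, 3) = 343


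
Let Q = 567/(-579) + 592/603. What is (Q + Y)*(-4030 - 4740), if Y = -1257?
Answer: 1282946759780/116379 ≈ 1.1024e+7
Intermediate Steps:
Q = 289/116379 (Q = 567*(-1/579) + 592*(1/603) = -189/193 + 592/603 = 289/116379 ≈ 0.0024833)
(Q + Y)*(-4030 - 4740) = (289/116379 - 1257)*(-4030 - 4740) = -146288114/116379*(-8770) = 1282946759780/116379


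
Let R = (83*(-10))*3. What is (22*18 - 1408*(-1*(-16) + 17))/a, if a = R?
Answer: 7678/415 ≈ 18.501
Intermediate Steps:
R = -2490 (R = -830*3 = -2490)
a = -2490
(22*18 - 1408*(-1*(-16) + 17))/a = (22*18 - 1408*(-1*(-16) + 17))/(-2490) = (396 - 1408*(16 + 17))*(-1/2490) = (396 - 1408*33)*(-1/2490) = (396 - 46464)*(-1/2490) = -46068*(-1/2490) = 7678/415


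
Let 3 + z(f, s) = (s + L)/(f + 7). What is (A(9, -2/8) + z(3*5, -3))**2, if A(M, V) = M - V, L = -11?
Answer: 61009/1936 ≈ 31.513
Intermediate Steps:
z(f, s) = -3 + (-11 + s)/(7 + f) (z(f, s) = -3 + (s - 11)/(f + 7) = -3 + (-11 + s)/(7 + f))
(A(9, -2/8) + z(3*5, -3))**2 = ((9 - (-2)/8) + (-32 - 3 - 9*5)/(7 + 3*5))**2 = ((9 - (-2)/8) + (-32 - 3 - 3*15)/(7 + 15))**2 = ((9 - 1*(-1/4)) + (-32 - 3 - 45)/22)**2 = ((9 + 1/4) + (1/22)*(-80))**2 = (37/4 - 40/11)**2 = (247/44)**2 = 61009/1936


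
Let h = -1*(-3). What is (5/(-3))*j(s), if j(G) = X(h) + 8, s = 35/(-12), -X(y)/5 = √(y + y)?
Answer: -40/3 + 25*√6/3 ≈ 7.0791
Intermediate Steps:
h = 3
X(y) = -5*√2*√y (X(y) = -5*√(y + y) = -5*√2*√y)
s = -35/12 (s = 35*(-1/12) = -35/12 ≈ -2.9167)
j(G) = 8 - 5*√6 (j(G) = -5*√2*√3 + 8 = -5*√6 + 8 = 8 - 5*√6)
(5/(-3))*j(s) = (5/(-3))*(8 - 5*√6) = (5*(-⅓))*(8 - 5*√6) = -5*(8 - 5*√6)/3 = -40/3 + 25*√6/3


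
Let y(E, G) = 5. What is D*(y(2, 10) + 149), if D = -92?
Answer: -14168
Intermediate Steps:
D*(y(2, 10) + 149) = -92*(5 + 149) = -92*154 = -14168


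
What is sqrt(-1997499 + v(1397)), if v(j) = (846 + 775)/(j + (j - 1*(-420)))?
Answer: I*sqrt(20633751970310)/3214 ≈ 1413.3*I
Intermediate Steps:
v(j) = 1621/(420 + 2*j) (v(j) = 1621/(j + (j + 420)) = 1621/(j + (420 + j)) = 1621/(420 + 2*j))
sqrt(-1997499 + v(1397)) = sqrt(-1997499 + 1621/(2*(210 + 1397))) = sqrt(-1997499 + (1621/2)/1607) = sqrt(-1997499 + (1621/2)*(1/1607)) = sqrt(-1997499 + 1621/3214) = sqrt(-6419960165/3214) = I*sqrt(20633751970310)/3214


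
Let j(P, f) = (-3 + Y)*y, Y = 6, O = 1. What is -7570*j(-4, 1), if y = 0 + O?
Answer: -22710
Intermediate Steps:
y = 1 (y = 0 + 1 = 1)
j(P, f) = 3 (j(P, f) = (-3 + 6)*1 = 3*1 = 3)
-7570*j(-4, 1) = -7570*3 = -22710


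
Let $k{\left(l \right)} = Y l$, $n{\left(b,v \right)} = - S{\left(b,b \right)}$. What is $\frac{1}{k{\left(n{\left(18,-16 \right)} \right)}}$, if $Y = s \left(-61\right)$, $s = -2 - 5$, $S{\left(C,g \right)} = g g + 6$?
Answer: $- \frac{1}{140910} \approx -7.0967 \cdot 10^{-6}$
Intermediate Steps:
$S{\left(C,g \right)} = 6 + g^{2}$ ($S{\left(C,g \right)} = g^{2} + 6 = 6 + g^{2}$)
$s = -7$ ($s = -2 - 5 = -7$)
$n{\left(b,v \right)} = -6 - b^{2}$ ($n{\left(b,v \right)} = - (6 + b^{2}) = -6 - b^{2}$)
$Y = 427$ ($Y = \left(-7\right) \left(-61\right) = 427$)
$k{\left(l \right)} = 427 l$
$\frac{1}{k{\left(n{\left(18,-16 \right)} \right)}} = \frac{1}{427 \left(-6 - 18^{2}\right)} = \frac{1}{427 \left(-6 - 324\right)} = \frac{1}{427 \left(-330\right)} = \frac{1}{-140910} = - \frac{1}{140910}$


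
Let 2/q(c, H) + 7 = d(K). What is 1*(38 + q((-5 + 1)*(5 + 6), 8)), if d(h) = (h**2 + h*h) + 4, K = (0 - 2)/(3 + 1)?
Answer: 186/5 ≈ 37.200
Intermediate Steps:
K = -1/2 (K = -2/4 = -2*1/4 = -1/2 ≈ -0.50000)
d(h) = 4 + 2*h**2 (d(h) = (h**2 + h**2) + 4 = 2*h**2 + 4 = 4 + 2*h**2)
q(c, H) = -4/5 (q(c, H) = 2/(-7 + (4 + 2*(-1/2)**2)) = 2/(-7 + (4 + 2*(1/4))) = 2/(-7 + (4 + 1/2)) = 2/(-7 + 9/2) = 2/(-5/2) = 2*(-2/5) = -4/5)
1*(38 + q((-5 + 1)*(5 + 6), 8)) = 1*(38 - 4/5) = 1*(186/5) = 186/5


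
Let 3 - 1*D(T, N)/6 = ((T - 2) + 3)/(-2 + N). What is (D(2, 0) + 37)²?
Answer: 4096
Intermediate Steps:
D(T, N) = 18 - 6*(1 + T)/(-2 + N) (D(T, N) = 18 - 6*((T - 2) + 3)/(-2 + N) = 18 - 6*((-2 + T) + 3)/(-2 + N) = 18 - 6*(1 + T)/(-2 + N))
(D(2, 0) + 37)² = (6*(-7 - 1*2 + 3*0)/(-2 + 0) + 37)² = (6*(-7 - 2 + 0)/(-2) + 37)² = (6*(-½)*(-9) + 37)² = (27 + 37)² = 64² = 4096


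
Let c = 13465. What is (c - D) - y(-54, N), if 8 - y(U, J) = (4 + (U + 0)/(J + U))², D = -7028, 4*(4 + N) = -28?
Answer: 86647721/4225 ≈ 20508.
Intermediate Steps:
N = -11 (N = -4 + (¼)*(-28) = -4 - 7 = -11)
y(U, J) = 8 - (4 + U/(J + U))² (y(U, J) = 8 - (4 + (U + 0)/(J + U))² = 8 - (4 + U/(J + U))²)
(c - D) - y(-54, N) = (13465 - 1*(-7028)) - (8 - (4*(-11) + 5*(-54))²/(-11 - 54)²) = (13465 + 7028) - (8 - 1*(-44 - 270)²/(-65)²) = 20493 - (8 - 1*1/4225*(-314)²) = 20493 - (8 - 1*1/4225*98596) = 20493 - (8 - 98596/4225) = 20493 - 1*(-64796/4225) = 20493 + 64796/4225 = 86647721/4225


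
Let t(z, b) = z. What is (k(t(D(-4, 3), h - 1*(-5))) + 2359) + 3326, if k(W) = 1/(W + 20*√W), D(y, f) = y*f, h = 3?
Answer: 2342219/412 - 5*I*√3/618 ≈ 5685.0 - 0.014013*I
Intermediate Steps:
D(y, f) = f*y
(k(t(D(-4, 3), h - 1*(-5))) + 2359) + 3326 = (1/(3*(-4) + 20*√(3*(-4))) + 2359) + 3326 = (1/(-12 + 20*√(-12)) + 2359) + 3326 = (1/(-12 + 20*(2*I*√3)) + 2359) + 3326 = (1/(-12 + 40*I*√3) + 2359) + 3326 = (2359 + 1/(-12 + 40*I*√3)) + 3326 = 5685 + 1/(-12 + 40*I*√3)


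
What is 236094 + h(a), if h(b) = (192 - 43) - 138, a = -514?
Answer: 236105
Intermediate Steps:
h(b) = 11 (h(b) = 149 - 138 = 11)
236094 + h(a) = 236094 + 11 = 236105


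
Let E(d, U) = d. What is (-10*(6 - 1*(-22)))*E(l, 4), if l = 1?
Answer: -280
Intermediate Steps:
(-10*(6 - 1*(-22)))*E(l, 4) = -10*(6 - 1*(-22))*1 = -10*(6 + 22)*1 = -10*28*1 = -280*1 = -280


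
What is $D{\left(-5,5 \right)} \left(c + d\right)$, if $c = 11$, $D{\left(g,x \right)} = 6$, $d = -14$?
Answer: $-18$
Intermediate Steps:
$D{\left(-5,5 \right)} \left(c + d\right) = 6 \left(11 - 14\right) = 6 \left(-3\right) = -18$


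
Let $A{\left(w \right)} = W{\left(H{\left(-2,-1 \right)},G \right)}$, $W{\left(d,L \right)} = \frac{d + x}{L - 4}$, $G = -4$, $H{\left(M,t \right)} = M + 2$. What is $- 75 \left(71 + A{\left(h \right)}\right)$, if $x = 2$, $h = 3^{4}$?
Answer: $- \frac{21225}{4} \approx -5306.3$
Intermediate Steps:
$H{\left(M,t \right)} = 2 + M$
$h = 81$
$W{\left(d,L \right)} = \frac{2 + d}{-4 + L}$ ($W{\left(d,L \right)} = \frac{d + 2}{L - 4} = \frac{2 + d}{-4 + L}$)
$A{\left(w \right)} = - \frac{1}{4}$ ($A{\left(w \right)} = \frac{2 + \left(2 - 2\right)}{-4 - 4} = \frac{2 + 0}{-8} = \left(- \frac{1}{8}\right) 2 = - \frac{1}{4}$)
$- 75 \left(71 + A{\left(h \right)}\right) = - 75 \left(71 - \frac{1}{4}\right) = \left(-75\right) \frac{283}{4} = - \frac{21225}{4}$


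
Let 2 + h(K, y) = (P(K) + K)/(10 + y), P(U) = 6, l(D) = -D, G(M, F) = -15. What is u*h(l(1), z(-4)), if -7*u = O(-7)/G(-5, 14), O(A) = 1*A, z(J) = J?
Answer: 7/90 ≈ 0.077778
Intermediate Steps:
h(K, y) = -2 + (6 + K)/(10 + y)
O(A) = A
u = -1/15 (u = -(-1)/(-15) = -(-1)*(-1)/15 = -⅐*7/15 = -1/15 ≈ -0.066667)
u*h(l(1), z(-4)) = -(-14 - 1*1 - 2*(-4))/(15*(10 - 4)) = -(-14 - 1 + 8)/(15*6) = -(-7)/90 = -1/15*(-7/6) = 7/90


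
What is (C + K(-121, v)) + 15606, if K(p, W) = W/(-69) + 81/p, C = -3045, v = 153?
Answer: 34949229/2783 ≈ 12558.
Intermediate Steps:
K(p, W) = 81/p - W/69 (K(p, W) = W*(-1/69) + 81/p = -W/69 + 81/p = 81/p - W/69)
(C + K(-121, v)) + 15606 = (-3045 + (81/(-121) - 1/69*153)) + 15606 = (-3045 + (81*(-1/121) - 51/23)) + 15606 = (-3045 + (-81/121 - 51/23)) + 15606 = (-3045 - 8034/2783) + 15606 = -8482269/2783 + 15606 = 34949229/2783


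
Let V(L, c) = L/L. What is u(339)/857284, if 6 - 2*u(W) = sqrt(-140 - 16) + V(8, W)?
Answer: 5/1714568 - I*sqrt(39)/857284 ≈ 2.9162e-6 - 7.2846e-6*I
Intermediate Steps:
V(L, c) = 1
u(W) = 5/2 - I*sqrt(39) (u(W) = 3 - (sqrt(-140 - 16) + 1)/2 = 3 - (sqrt(-156) + 1)/2 = 3 - (2*I*sqrt(39) + 1)/2 = 3 - (1 + 2*I*sqrt(39))/2 = 3 + (-1/2 - I*sqrt(39)) = 5/2 - I*sqrt(39))
u(339)/857284 = (5/2 - I*sqrt(39))/857284 = (5/2 - I*sqrt(39))*(1/857284) = 5/1714568 - I*sqrt(39)/857284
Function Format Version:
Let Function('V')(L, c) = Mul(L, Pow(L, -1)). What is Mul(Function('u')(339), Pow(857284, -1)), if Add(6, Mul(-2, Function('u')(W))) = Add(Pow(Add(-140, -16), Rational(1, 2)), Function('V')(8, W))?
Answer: Add(Rational(5, 1714568), Mul(Rational(-1, 857284), I, Pow(39, Rational(1, 2)))) ≈ Add(2.9162e-6, Mul(-7.2846e-6, I))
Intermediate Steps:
Function('V')(L, c) = 1
Function('u')(W) = Add(Rational(5, 2), Mul(-1, I, Pow(39, Rational(1, 2)))) (Function('u')(W) = Add(3, Mul(Rational(-1, 2), Add(Pow(Add(-140, -16), Rational(1, 2)), 1))) = Add(3, Mul(Rational(-1, 2), Add(Pow(-156, Rational(1, 2)), 1))) = Add(3, Mul(Rational(-1, 2), Add(Mul(2, I, Pow(39, Rational(1, 2))), 1))) = Add(3, Mul(Rational(-1, 2), Add(1, Mul(2, I, Pow(39, Rational(1, 2)))))) = Add(3, Add(Rational(-1, 2), Mul(-1, I, Pow(39, Rational(1, 2))))) = Add(Rational(5, 2), Mul(-1, I, Pow(39, Rational(1, 2)))))
Mul(Function('u')(339), Pow(857284, -1)) = Mul(Add(Rational(5, 2), Mul(-1, I, Pow(39, Rational(1, 2)))), Pow(857284, -1)) = Mul(Add(Rational(5, 2), Mul(-1, I, Pow(39, Rational(1, 2)))), Rational(1, 857284)) = Add(Rational(5, 1714568), Mul(Rational(-1, 857284), I, Pow(39, Rational(1, 2))))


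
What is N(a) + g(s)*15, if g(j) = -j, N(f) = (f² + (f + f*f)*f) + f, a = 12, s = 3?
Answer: 1983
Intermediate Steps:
N(f) = f + f² + f*(f + f²) (N(f) = (f² + (f + f²)*f) + f = (f² + f*(f + f²)) + f = f + f² + f*(f + f²))
N(a) + g(s)*15 = 12*(1 + 12² + 2*12) - 1*3*15 = 12*(1 + 144 + 24) - 3*15 = 12*169 - 45 = 2028 - 45 = 1983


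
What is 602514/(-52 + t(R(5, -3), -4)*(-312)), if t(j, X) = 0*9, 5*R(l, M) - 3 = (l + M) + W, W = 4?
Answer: -301257/26 ≈ -11587.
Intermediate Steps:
R(l, M) = 7/5 + M/5 + l/5 (R(l, M) = ⅗ + ((l + M) + 4)/5 = ⅗ + ((M + l) + 4)/5 = ⅗ + (4 + M + l)/5 = ⅗ + (⅘ + M/5 + l/5) = 7/5 + M/5 + l/5)
t(j, X) = 0
602514/(-52 + t(R(5, -3), -4)*(-312)) = 602514/(-52 + 0*(-312)) = 602514/(-52 + 0) = 602514/(-52) = 602514*(-1/52) = -301257/26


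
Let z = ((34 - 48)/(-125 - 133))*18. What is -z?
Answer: -42/43 ≈ -0.97674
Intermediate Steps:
z = 42/43 (z = -14/(-258)*18 = -14*(-1/258)*18 = (7/129)*18 = 42/43 ≈ 0.97674)
-z = -1*42/43 = -42/43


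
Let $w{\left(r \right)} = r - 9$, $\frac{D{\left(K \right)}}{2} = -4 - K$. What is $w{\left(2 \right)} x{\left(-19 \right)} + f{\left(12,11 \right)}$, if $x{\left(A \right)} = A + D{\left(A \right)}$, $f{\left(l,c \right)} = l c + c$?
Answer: $66$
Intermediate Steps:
$f{\left(l,c \right)} = c + c l$ ($f{\left(l,c \right)} = c l + c = c + c l$)
$D{\left(K \right)} = -8 - 2 K$ ($D{\left(K \right)} = 2 \left(-4 - K\right) = -8 - 2 K$)
$x{\left(A \right)} = -8 - A$ ($x{\left(A \right)} = A - \left(8 + 2 A\right) = -8 - A$)
$w{\left(r \right)} = -9 + r$
$w{\left(2 \right)} x{\left(-19 \right)} + f{\left(12,11 \right)} = \left(-9 + 2\right) \left(-8 - -19\right) + 11 \left(1 + 12\right) = - 7 \left(-8 + 19\right) + 11 \cdot 13 = \left(-7\right) 11 + 143 = -77 + 143 = 66$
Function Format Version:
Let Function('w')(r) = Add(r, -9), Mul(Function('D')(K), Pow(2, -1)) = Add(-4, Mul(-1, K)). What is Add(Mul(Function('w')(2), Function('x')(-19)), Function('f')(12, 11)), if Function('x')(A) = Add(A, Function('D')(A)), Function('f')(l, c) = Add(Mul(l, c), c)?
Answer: 66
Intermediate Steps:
Function('f')(l, c) = Add(c, Mul(c, l)) (Function('f')(l, c) = Add(Mul(c, l), c) = Add(c, Mul(c, l)))
Function('D')(K) = Add(-8, Mul(-2, K)) (Function('D')(K) = Mul(2, Add(-4, Mul(-1, K))) = Add(-8, Mul(-2, K)))
Function('x')(A) = Add(-8, Mul(-1, A)) (Function('x')(A) = Add(A, Add(-8, Mul(-2, A))) = Add(-8, Mul(-1, A)))
Function('w')(r) = Add(-9, r)
Add(Mul(Function('w')(2), Function('x')(-19)), Function('f')(12, 11)) = Add(Mul(Add(-9, 2), Add(-8, Mul(-1, -19))), Mul(11, Add(1, 12))) = Add(Mul(-7, Add(-8, 19)), Mul(11, 13)) = Add(Mul(-7, 11), 143) = Add(-77, 143) = 66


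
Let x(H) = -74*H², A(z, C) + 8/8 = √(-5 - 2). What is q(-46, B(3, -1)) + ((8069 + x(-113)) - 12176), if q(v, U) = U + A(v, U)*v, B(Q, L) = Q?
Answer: -948964 - 46*I*√7 ≈ -9.4896e+5 - 121.7*I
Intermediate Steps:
A(z, C) = -1 + I*√7 (A(z, C) = -1 + √(-5 - 2) = -1 + √(-7) = -1 + I*√7)
q(v, U) = U + v*(-1 + I*√7) (q(v, U) = U + (-1 + I*√7)*v = U + v*(-1 + I*√7))
q(-46, B(3, -1)) + ((8069 + x(-113)) - 12176) = (3 - 1*(-46)*(1 - I*√7)) + ((8069 - 74*(-113)²) - 12176) = (3 + (46 - 46*I*√7)) + ((8069 - 74*12769) - 12176) = (49 - 46*I*√7) + ((8069 - 944906) - 12176) = (49 - 46*I*√7) + (-936837 - 12176) = (49 - 46*I*√7) - 949013 = -948964 - 46*I*√7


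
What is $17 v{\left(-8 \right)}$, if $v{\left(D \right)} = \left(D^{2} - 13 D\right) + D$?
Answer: $2720$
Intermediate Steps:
$v{\left(D \right)} = D^{2} - 12 D$
$17 v{\left(-8 \right)} = 17 \left(- 8 \left(-12 - 8\right)\right) = 17 \left(\left(-8\right) \left(-20\right)\right) = 17 \cdot 160 = 2720$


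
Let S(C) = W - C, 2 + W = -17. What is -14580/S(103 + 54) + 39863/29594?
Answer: 54812051/651068 ≈ 84.188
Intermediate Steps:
W = -19 (W = -2 - 17 = -19)
S(C) = -19 - C
-14580/S(103 + 54) + 39863/29594 = -14580/(-19 - (103 + 54)) + 39863/29594 = -14580/(-19 - 1*157) + 39863*(1/29594) = -14580/(-19 - 157) + 39863/29594 = -14580/(-176) + 39863/29594 = -14580*(-1/176) + 39863/29594 = 3645/44 + 39863/29594 = 54812051/651068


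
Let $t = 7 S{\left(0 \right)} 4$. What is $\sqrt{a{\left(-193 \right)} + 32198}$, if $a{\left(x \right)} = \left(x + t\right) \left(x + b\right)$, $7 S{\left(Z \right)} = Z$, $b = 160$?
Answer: $\sqrt{38567} \approx 196.38$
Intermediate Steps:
$S{\left(Z \right)} = \frac{Z}{7}$
$t = 0$ ($t = 7 \cdot \frac{1}{7} \cdot 0 \cdot 4 = 7 \cdot 0 \cdot 4 = 0 \cdot 4 = 0$)
$a{\left(x \right)} = x \left(160 + x\right)$ ($a{\left(x \right)} = \left(x + 0\right) \left(x + 160\right) = x \left(160 + x\right)$)
$\sqrt{a{\left(-193 \right)} + 32198} = \sqrt{- 193 \left(160 - 193\right) + 32198} = \sqrt{\left(-193\right) \left(-33\right) + 32198} = \sqrt{6369 + 32198} = \sqrt{38567}$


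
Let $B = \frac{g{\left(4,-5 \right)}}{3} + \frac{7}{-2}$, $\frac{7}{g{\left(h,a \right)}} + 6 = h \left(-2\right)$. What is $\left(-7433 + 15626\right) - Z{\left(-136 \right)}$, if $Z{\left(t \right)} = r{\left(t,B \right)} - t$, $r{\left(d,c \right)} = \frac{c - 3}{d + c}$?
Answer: $\frac{3375863}{419} \approx 8057.0$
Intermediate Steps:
$g{\left(h,a \right)} = \frac{7}{-6 - 2 h}$ ($g{\left(h,a \right)} = \frac{7}{-6 + h \left(-2\right)} = \frac{7}{-6 - 2 h}$)
$B = - \frac{11}{3}$ ($B = \frac{\left(-7\right) \frac{1}{6 + 2 \cdot 4}}{3} + \frac{7}{-2} = - \frac{7}{6 + 8} \cdot \frac{1}{3} + 7 \left(- \frac{1}{2}\right) = - \frac{7}{14} \cdot \frac{1}{3} - \frac{7}{2} = \left(-7\right) \frac{1}{14} \cdot \frac{1}{3} - \frac{7}{2} = \left(- \frac{1}{2}\right) \frac{1}{3} - \frac{7}{2} = - \frac{1}{6} - \frac{7}{2} = - \frac{11}{3} \approx -3.6667$)
$r{\left(d,c \right)} = \frac{-3 + c}{c + d}$
$Z{\left(t \right)} = - t - \frac{20}{3 \left(- \frac{11}{3} + t\right)}$ ($Z{\left(t \right)} = \frac{-3 - \frac{11}{3}}{- \frac{11}{3} + t} - t = \frac{1}{- \frac{11}{3} + t} \left(- \frac{20}{3}\right) - t = - \frac{20}{3 \left(- \frac{11}{3} + t\right)} - t = - t - \frac{20}{3 \left(- \frac{11}{3} + t\right)}$)
$\left(-7433 + 15626\right) - Z{\left(-136 \right)} = \left(-7433 + 15626\right) - \frac{-20 - - 136 \left(-11 + 3 \left(-136\right)\right)}{-11 + 3 \left(-136\right)} = 8193 - \frac{-20 - - 136 \left(-11 - 408\right)}{-11 - 408} = 8193 - \frac{-20 - \left(-136\right) \left(-419\right)}{-419} = 8193 - - \frac{-20 - 56984}{419} = 8193 - \left(- \frac{1}{419}\right) \left(-57004\right) = 8193 - \frac{57004}{419} = \frac{3375863}{419}$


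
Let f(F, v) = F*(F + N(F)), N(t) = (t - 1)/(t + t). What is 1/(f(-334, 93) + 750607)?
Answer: 2/1723991 ≈ 1.1601e-6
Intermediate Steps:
N(t) = (-1 + t)/(2*t) (N(t) = (-1 + t)/((2*t)) = (-1 + t)*(1/(2*t)) = (-1 + t)/(2*t))
f(F, v) = F*(F + (-1 + F)/(2*F))
1/(f(-334, 93) + 750607) = 1/((-½ + (-334)² + (½)*(-334)) + 750607) = 1/((-½ + 111556 - 167) + 750607) = 1/(222777/2 + 750607) = 1/(1723991/2) = 2/1723991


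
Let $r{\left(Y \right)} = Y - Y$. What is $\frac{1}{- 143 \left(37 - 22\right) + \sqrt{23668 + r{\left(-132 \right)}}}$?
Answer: $- \frac{2145}{4577357} - \frac{2 \sqrt{5917}}{4577357} \approx -0.00050222$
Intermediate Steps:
$r{\left(Y \right)} = 0$
$\frac{1}{- 143 \left(37 - 22\right) + \sqrt{23668 + r{\left(-132 \right)}}} = \frac{1}{- 143 \left(37 - 22\right) + \sqrt{23668 + 0}} = \frac{1}{\left(-143\right) 15 + \sqrt{23668}} = \frac{1}{-2145 + 2 \sqrt{5917}}$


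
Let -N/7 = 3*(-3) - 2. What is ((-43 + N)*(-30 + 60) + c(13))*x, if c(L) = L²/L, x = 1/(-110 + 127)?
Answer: 1033/17 ≈ 60.765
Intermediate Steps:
N = 77 (N = -7*(3*(-3) - 2) = -7*(-9 - 2) = -7*(-11) = 77)
x = 1/17 ≈ 0.058824
c(L) = L
((-43 + N)*(-30 + 60) + c(13))*x = ((-43 + 77)*(-30 + 60) + 13)*(1/17) = (34*30 + 13)*(1/17) = (1020 + 13)*(1/17) = 1033*(1/17) = 1033/17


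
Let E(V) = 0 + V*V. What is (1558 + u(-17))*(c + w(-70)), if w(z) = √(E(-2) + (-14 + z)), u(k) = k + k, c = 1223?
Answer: 1863852 + 6096*I*√5 ≈ 1.8639e+6 + 13631.0*I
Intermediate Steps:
E(V) = V² (E(V) = 0 + V² = V²)
u(k) = 2*k
w(z) = √(-10 + z) (w(z) = √((-2)² + (-14 + z)) = √(4 + (-14 + z)) = √(-10 + z))
(1558 + u(-17))*(c + w(-70)) = (1558 + 2*(-17))*(1223 + √(-10 - 70)) = (1558 - 34)*(1223 + √(-80)) = 1524*(1223 + 4*I*√5) = 1863852 + 6096*I*√5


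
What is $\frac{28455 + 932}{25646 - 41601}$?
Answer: $- \frac{29387}{15955} \approx -1.8419$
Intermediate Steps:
$\frac{28455 + 932}{25646 - 41601} = \frac{29387}{-15955} = 29387 \left(- \frac{1}{15955}\right) = - \frac{29387}{15955}$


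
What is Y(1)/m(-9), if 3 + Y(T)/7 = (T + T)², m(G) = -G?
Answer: 7/9 ≈ 0.77778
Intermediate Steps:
Y(T) = -21 + 28*T² (Y(T) = -21 + 7*(T + T)² = -21 + 7*(2*T)² = -21 + 7*(4*T²) = -21 + 28*T²)
Y(1)/m(-9) = (-21 + 28*1²)/((-1*(-9))) = (-21 + 28*1)/9 = (-21 + 28)*(⅑) = 7*(⅑) = 7/9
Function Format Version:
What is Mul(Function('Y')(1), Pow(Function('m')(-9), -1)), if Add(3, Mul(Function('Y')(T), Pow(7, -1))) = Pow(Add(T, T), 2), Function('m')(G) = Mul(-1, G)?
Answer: Rational(7, 9) ≈ 0.77778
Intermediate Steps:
Function('Y')(T) = Add(-21, Mul(28, Pow(T, 2))) (Function('Y')(T) = Add(-21, Mul(7, Pow(Add(T, T), 2))) = Add(-21, Mul(7, Pow(Mul(2, T), 2))) = Add(-21, Mul(7, Mul(4, Pow(T, 2)))) = Add(-21, Mul(28, Pow(T, 2))))
Mul(Function('Y')(1), Pow(Function('m')(-9), -1)) = Mul(Add(-21, Mul(28, Pow(1, 2))), Pow(Mul(-1, -9), -1)) = Mul(Add(-21, Mul(28, 1)), Pow(9, -1)) = Mul(Add(-21, 28), Rational(1, 9)) = Mul(7, Rational(1, 9)) = Rational(7, 9)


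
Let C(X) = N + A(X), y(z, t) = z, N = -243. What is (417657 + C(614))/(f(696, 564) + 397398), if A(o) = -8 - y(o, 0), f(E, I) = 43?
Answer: 416792/397441 ≈ 1.0487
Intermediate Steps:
A(o) = -8 - o
C(X) = -251 - X (C(X) = -243 + (-8 - X) = -251 - X)
(417657 + C(614))/(f(696, 564) + 397398) = (417657 + (-251 - 1*614))/(43 + 397398) = (417657 + (-251 - 614))/397441 = (417657 - 865)*(1/397441) = 416792*(1/397441) = 416792/397441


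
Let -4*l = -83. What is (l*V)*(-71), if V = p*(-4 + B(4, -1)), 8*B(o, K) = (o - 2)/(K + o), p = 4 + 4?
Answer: 276971/6 ≈ 46162.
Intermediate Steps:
p = 8
l = 83/4 (l = -¼*(-83) = 83/4 ≈ 20.750)
B(o, K) = (-2 + o)/(8*(K + o)) (B(o, K) = ((o - 2)/(K + o))/8 = ((-2 + o)/(K + o))/8 = (-2 + o)/(8*(K + o)))
V = -94/3 (V = 8*(-4 + (-2 + 4)/(8*(-1 + 4))) = 8*(-4 + (⅛)*2/3) = 8*(-4 + (⅛)*(⅓)*2) = 8*(-4 + 1/12) = 8*(-47/12) = -94/3 ≈ -31.333)
(l*V)*(-71) = ((83/4)*(-94/3))*(-71) = -3901/6*(-71) = 276971/6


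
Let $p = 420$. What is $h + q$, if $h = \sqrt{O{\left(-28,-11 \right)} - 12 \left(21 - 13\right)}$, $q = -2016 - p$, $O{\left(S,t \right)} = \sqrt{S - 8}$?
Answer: $-2436 + \sqrt{-96 + 6 i} \approx -2435.7 + 9.8027 i$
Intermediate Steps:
$O{\left(S,t \right)} = \sqrt{-8 + S}$
$q = -2436$ ($q = -2016 - 420 = -2436$)
$h = \sqrt{-96 + 6 i}$ ($h = \sqrt{\sqrt{-8 - 28} - 12 \left(21 - 13\right)} = \sqrt{\sqrt{-36} - 96} = \sqrt{6 i - 96} = \sqrt{-96 + 6 i} \approx 0.30604 + 9.8027 i$)
$h + q = \sqrt{-96 + 6 i} - 2436 = -2436 + \sqrt{-96 + 6 i}$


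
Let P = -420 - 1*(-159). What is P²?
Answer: 68121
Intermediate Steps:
P = -261 (P = -420 + 159 = -261)
P² = (-261)² = 68121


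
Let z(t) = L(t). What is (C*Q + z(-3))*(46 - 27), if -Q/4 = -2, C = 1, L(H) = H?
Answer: 95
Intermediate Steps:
Q = 8 (Q = -4*(-2) = 8)
z(t) = t
(C*Q + z(-3))*(46 - 27) = (1*8 - 3)*(46 - 27) = (8 - 3)*19 = 5*19 = 95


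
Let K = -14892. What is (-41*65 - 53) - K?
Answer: 12174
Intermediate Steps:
(-41*65 - 53) - K = (-41*65 - 53) - 1*(-14892) = (-2665 - 53) + 14892 = -2718 + 14892 = 12174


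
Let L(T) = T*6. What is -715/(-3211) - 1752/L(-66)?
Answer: 37877/8151 ≈ 4.6469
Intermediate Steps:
L(T) = 6*T
-715/(-3211) - 1752/L(-66) = -715/(-3211) - 1752/(6*(-66)) = -715*(-1/3211) - 1752/(-396) = 55/247 - 1752*(-1/396) = 55/247 + 146/33 = 37877/8151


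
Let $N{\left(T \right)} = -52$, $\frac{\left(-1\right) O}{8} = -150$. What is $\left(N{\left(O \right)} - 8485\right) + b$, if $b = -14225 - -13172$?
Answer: $-9590$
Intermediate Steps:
$O = 1200$ ($O = \left(-8\right) \left(-150\right) = 1200$)
$b = -1053$ ($b = -14225 + 13172 = -1053$)
$\left(N{\left(O \right)} - 8485\right) + b = \left(-52 - 8485\right) - 1053 = -8537 - 1053 = -9590$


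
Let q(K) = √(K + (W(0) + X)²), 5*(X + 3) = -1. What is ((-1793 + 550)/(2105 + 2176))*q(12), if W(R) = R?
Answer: -2486*√139/21405 ≈ -1.3693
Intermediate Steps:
X = -16/5 (X = -3 + (⅕)*(-1) = -3 - ⅕ = -16/5 ≈ -3.2000)
q(K) = √(256/25 + K) (q(K) = √(K + (0 - 16/5)²) = √(K + (-16/5)²) = √(K + 256/25) = √(256/25 + K))
((-1793 + 550)/(2105 + 2176))*q(12) = ((-1793 + 550)/(2105 + 2176))*(√(256 + 25*12)/5) = (-1243/4281)*(√(256 + 300)/5) = (-1243*1/4281)*(√556/5) = -1243*2*√139/21405 = -2486*√139/21405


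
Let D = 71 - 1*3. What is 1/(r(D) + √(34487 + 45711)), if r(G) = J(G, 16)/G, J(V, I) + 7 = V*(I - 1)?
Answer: -68884/369809383 + 4624*√80198/369809383 ≈ 0.0033547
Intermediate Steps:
D = 68 (D = 71 - 3 = 68)
J(V, I) = -7 + V*(-1 + I) (J(V, I) = -7 + V*(I - 1) = -7 + V*(-1 + I))
r(G) = (-7 + 15*G)/G (r(G) = (-7 - G + 16*G)/G = (-7 + 15*G)/G)
1/(r(D) + √(34487 + 45711)) = 1/((15 - 7/68) + √(34487 + 45711)) = 1/((15 - 7*1/68) + √80198) = 1/((15 - 7/68) + √80198) = 1/(1013/68 + √80198)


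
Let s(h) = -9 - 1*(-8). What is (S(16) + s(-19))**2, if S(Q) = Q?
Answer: 225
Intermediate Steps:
s(h) = -1 (s(h) = -9 + 8 = -1)
(S(16) + s(-19))**2 = (16 - 1)**2 = 15**2 = 225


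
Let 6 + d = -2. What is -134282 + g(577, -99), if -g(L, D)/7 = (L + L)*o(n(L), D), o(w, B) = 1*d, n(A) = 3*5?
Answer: -69658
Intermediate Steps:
d = -8 (d = -6 - 2 = -8)
n(A) = 15
o(w, B) = -8 (o(w, B) = 1*(-8) = -8)
g(L, D) = 112*L (g(L, D) = -7*(L + L)*(-8) = -7*2*L*(-8) = -(-112)*L = 112*L)
-134282 + g(577, -99) = -134282 + 112*577 = -134282 + 64624 = -69658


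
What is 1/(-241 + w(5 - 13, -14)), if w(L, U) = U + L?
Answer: -1/263 ≈ -0.0038023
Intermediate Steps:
w(L, U) = L + U
1/(-241 + w(5 - 13, -14)) = 1/(-241 + ((5 - 13) - 14)) = 1/(-241 + (-8 - 14)) = 1/(-241 - 22) = 1/(-263) = -1/263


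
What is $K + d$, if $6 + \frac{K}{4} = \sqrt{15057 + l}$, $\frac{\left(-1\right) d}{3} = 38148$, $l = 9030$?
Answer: $-114468 + 4 \sqrt{24087} \approx -1.1385 \cdot 10^{5}$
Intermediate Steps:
$d = -114444$ ($d = \left(-3\right) 38148 = -114444$)
$K = -24 + 4 \sqrt{24087}$ ($K = -24 + 4 \sqrt{15057 + 9030} = -24 + 4 \sqrt{24087} \approx 596.8$)
$K + d = \left(-24 + 4 \sqrt{24087}\right) - 114444 = -114468 + 4 \sqrt{24087}$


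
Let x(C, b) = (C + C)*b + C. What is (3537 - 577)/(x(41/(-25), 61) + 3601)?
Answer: 37000/42491 ≈ 0.87077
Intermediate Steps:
x(C, b) = C + 2*C*b (x(C, b) = (2*C)*b + C = 2*C*b + C = C + 2*C*b)
(3537 - 577)/(x(41/(-25), 61) + 3601) = (3537 - 577)/((41/(-25))*(1 + 2*61) + 3601) = 2960/((41*(-1/25))*(1 + 122) + 3601) = 2960/(-41/25*123 + 3601) = 2960/(-5043/25 + 3601) = 2960/(84982/25) = 2960*(25/84982) = 37000/42491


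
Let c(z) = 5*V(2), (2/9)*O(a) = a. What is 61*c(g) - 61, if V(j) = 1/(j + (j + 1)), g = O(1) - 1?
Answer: 0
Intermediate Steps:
O(a) = 9*a/2
g = 7/2 (g = (9/2)*1 - 1 = 9/2 - 1 = 7/2 ≈ 3.5000)
V(j) = 1/(1 + 2*j) (V(j) = 1/(j + (1 + j)) = 1/(1 + 2*j))
c(z) = 1 (c(z) = 5/(1 + 2*2) = 5/(1 + 4) = 5/5 = 5*(⅕) = 1)
61*c(g) - 61 = 61*1 - 61 = 61 - 61 = 0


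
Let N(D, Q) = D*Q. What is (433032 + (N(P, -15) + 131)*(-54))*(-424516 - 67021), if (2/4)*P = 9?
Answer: -216540726906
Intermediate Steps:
P = 18 (P = 2*9 = 18)
(433032 + (N(P, -15) + 131)*(-54))*(-424516 - 67021) = (433032 + (18*(-15) + 131)*(-54))*(-424516 - 67021) = (433032 + (-270 + 131)*(-54))*(-491537) = (433032 - 139*(-54))*(-491537) = (433032 + 7506)*(-491537) = 440538*(-491537) = -216540726906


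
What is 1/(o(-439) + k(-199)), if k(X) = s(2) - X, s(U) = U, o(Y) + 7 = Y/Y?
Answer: 1/195 ≈ 0.0051282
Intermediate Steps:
o(Y) = -6 (o(Y) = -7 + Y/Y = -7 + 1 = -6)
k(X) = 2 - X
1/(o(-439) + k(-199)) = 1/(-6 + (2 - 1*(-199))) = 1/(-6 + (2 + 199)) = 1/(-6 + 201) = 1/195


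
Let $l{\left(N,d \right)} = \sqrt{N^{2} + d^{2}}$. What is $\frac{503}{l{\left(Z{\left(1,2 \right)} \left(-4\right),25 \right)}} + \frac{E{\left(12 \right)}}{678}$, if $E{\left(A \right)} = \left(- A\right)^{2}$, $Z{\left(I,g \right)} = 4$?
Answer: $\frac{24}{113} + \frac{503 \sqrt{881}}{881} \approx 17.159$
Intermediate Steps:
$E{\left(A \right)} = A^{2}$
$\frac{503}{l{\left(Z{\left(1,2 \right)} \left(-4\right),25 \right)}} + \frac{E{\left(12 \right)}}{678} = \frac{503}{\sqrt{\left(4 \left(-4\right)\right)^{2} + 25^{2}}} + \frac{12^{2}}{678} = \frac{503}{\sqrt{\left(-16\right)^{2} + 625}} + 144 \cdot \frac{1}{678} = \frac{503}{\sqrt{256 + 625}} + \frac{24}{113} = \frac{503}{\sqrt{881}} + \frac{24}{113} = 503 \frac{\sqrt{881}}{881} + \frac{24}{113} = \frac{503 \sqrt{881}}{881} + \frac{24}{113} = \frac{24}{113} + \frac{503 \sqrt{881}}{881}$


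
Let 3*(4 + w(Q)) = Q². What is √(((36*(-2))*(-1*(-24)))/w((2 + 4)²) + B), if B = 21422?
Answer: √245214254/107 ≈ 146.35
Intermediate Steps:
w(Q) = -4 + Q²/3
√(((36*(-2))*(-1*(-24)))/w((2 + 4)²) + B) = √(((36*(-2))*(-1*(-24)))/(-4 + ((2 + 4)²)²/3) + 21422) = √((-72*24)/(-4 + (6²)²/3) + 21422) = √(-1728/(-4 + (⅓)*36²) + 21422) = √(-1728/(-4 + (⅓)*1296) + 21422) = √(-1728/(-4 + 432) + 21422) = √(-1728/428 + 21422) = √(-1728*1/428 + 21422) = √(-432/107 + 21422) = √(2291722/107) = √245214254/107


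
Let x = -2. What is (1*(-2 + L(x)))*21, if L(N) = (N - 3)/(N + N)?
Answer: -63/4 ≈ -15.750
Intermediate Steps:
L(N) = (-3 + N)/(2*N) (L(N) = (-3 + N)/((2*N)) = (-3 + N)*(1/(2*N)) = (-3 + N)/(2*N))
(1*(-2 + L(x)))*21 = (1*(-2 + (1/2)*(-3 - 2)/(-2)))*21 = (1*(-2 + (1/2)*(-1/2)*(-5)))*21 = (1*(-2 + 5/4))*21 = (1*(-3/4))*21 = -3/4*21 = -63/4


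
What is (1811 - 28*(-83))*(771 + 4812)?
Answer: 23085705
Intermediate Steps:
(1811 - 28*(-83))*(771 + 4812) = (1811 + 2324)*5583 = 4135*5583 = 23085705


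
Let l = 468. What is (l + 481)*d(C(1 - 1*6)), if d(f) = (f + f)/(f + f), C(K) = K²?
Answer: 949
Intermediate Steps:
d(f) = 1 (d(f) = (2*f)/((2*f)) = (2*f)*(1/(2*f)) = 1)
(l + 481)*d(C(1 - 1*6)) = (468 + 481)*1 = 949*1 = 949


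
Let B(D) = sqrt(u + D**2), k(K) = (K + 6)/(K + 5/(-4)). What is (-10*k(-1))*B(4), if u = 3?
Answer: 200*sqrt(19)/9 ≈ 96.864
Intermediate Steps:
k(K) = (6 + K)/(-5/4 + K) (k(K) = (6 + K)/(K + 5*(-1/4)) = (6 + K)/(K - 5/4) = (6 + K)/(-5/4 + K))
B(D) = sqrt(3 + D**2)
(-10*k(-1))*B(4) = (-40*(6 - 1)/(-5 + 4*(-1)))*sqrt(3 + 4**2) = (-40*5/(-5 - 4))*sqrt(3 + 16) = (-40*5/(-9))*sqrt(19) = (-40*(-1)*5/9)*sqrt(19) = (-10*(-20/9))*sqrt(19) = 200*sqrt(19)/9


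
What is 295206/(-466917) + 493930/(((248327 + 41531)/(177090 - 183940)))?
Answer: -263310352903208/22556604631 ≈ -11673.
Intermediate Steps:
295206/(-466917) + 493930/(((248327 + 41531)/(177090 - 183940))) = 295206*(-1/466917) + 493930/((289858/(-6850))) = -98402/155639 + 493930/((289858*(-1/6850))) = -98402/155639 + 493930/(-144929/3425) = -98402/155639 + 493930*(-3425/144929) = -98402/155639 - 1691710250/144929 = -263310352903208/22556604631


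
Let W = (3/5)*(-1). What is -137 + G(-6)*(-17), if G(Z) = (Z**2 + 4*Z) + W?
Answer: -1654/5 ≈ -330.80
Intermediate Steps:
W = -3/5 (W = ((1/5)*3)*(-1) = (3/5)*(-1) = -3/5 ≈ -0.60000)
G(Z) = -3/5 + Z**2 + 4*Z (G(Z) = (Z**2 + 4*Z) - 3/5 = -3/5 + Z**2 + 4*Z)
-137 + G(-6)*(-17) = -137 + (-3/5 + (-6)**2 + 4*(-6))*(-17) = -137 + (-3/5 + 36 - 24)*(-17) = -137 + (57/5)*(-17) = -137 - 969/5 = -1654/5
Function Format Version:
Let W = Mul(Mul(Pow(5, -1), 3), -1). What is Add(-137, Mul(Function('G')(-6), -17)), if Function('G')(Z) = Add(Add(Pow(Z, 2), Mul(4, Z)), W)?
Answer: Rational(-1654, 5) ≈ -330.80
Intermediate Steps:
W = Rational(-3, 5) (W = Mul(Mul(Rational(1, 5), 3), -1) = Mul(Rational(3, 5), -1) = Rational(-3, 5) ≈ -0.60000)
Function('G')(Z) = Add(Rational(-3, 5), Pow(Z, 2), Mul(4, Z)) (Function('G')(Z) = Add(Add(Pow(Z, 2), Mul(4, Z)), Rational(-3, 5)) = Add(Rational(-3, 5), Pow(Z, 2), Mul(4, Z)))
Add(-137, Mul(Function('G')(-6), -17)) = Add(-137, Mul(Add(Rational(-3, 5), Pow(-6, 2), Mul(4, -6)), -17)) = Add(-137, Mul(Add(Rational(-3, 5), 36, -24), -17)) = Add(-137, Mul(Rational(57, 5), -17)) = Add(-137, Rational(-969, 5)) = Rational(-1654, 5)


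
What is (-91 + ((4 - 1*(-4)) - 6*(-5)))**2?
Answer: 2809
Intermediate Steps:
(-91 + ((4 - 1*(-4)) - 6*(-5)))**2 = (-91 + ((4 + 4) + 30))**2 = (-91 + (8 + 30))**2 = (-91 + 38)**2 = (-53)**2 = 2809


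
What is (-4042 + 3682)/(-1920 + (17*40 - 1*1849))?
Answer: 360/3089 ≈ 0.11654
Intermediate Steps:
(-4042 + 3682)/(-1920 + (17*40 - 1*1849)) = -360/(-1920 + (680 - 1849)) = -360/(-1920 - 1169) = -360/(-3089) = -360*(-1/3089) = 360/3089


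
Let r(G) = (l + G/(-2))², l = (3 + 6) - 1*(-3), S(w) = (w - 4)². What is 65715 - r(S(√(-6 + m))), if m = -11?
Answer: 263323/4 - 100*I*√17 ≈ 65831.0 - 412.31*I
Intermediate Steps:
S(w) = (-4 + w)²
l = 12 (l = 9 + 3 = 12)
r(G) = (12 - G/2)² (r(G) = (12 + G/(-2))² = (12 + G*(-½))² = (12 - G/2)²)
65715 - r(S(√(-6 + m))) = 65715 - (-24 + (-4 + √(-6 - 11))²)²/4 = 65715 - (-24 + (-4 + √(-17))²)²/4 = 65715 - (-24 + (-4 + I*√17)²)²/4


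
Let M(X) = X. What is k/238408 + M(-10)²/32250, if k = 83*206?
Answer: 5752513/76886580 ≈ 0.074818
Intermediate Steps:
k = 17098
k/238408 + M(-10)²/32250 = 17098/238408 + (-10)²/32250 = 17098*(1/238408) + 100*(1/32250) = 8549/119204 + 2/645 = 5752513/76886580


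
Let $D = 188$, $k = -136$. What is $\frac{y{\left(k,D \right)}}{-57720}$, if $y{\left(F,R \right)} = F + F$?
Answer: $\frac{34}{7215} \approx 0.0047124$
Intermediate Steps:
$y{\left(F,R \right)} = 2 F$
$\frac{y{\left(k,D \right)}}{-57720} = \frac{2 \left(-136\right)}{-57720} = \left(-272\right) \left(- \frac{1}{57720}\right) = \frac{34}{7215}$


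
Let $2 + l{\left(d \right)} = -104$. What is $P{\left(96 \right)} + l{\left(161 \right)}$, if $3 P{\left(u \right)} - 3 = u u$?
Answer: $2967$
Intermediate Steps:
$l{\left(d \right)} = -106$ ($l{\left(d \right)} = -2 - 104 = -106$)
$P{\left(u \right)} = 1 + \frac{u^{2}}{3}$ ($P{\left(u \right)} = 1 + \frac{u u}{3} = 1 + \frac{u^{2}}{3}$)
$P{\left(96 \right)} + l{\left(161 \right)} = \left(1 + \frac{96^{2}}{3}\right) - 106 = \left(1 + \frac{1}{3} \cdot 9216\right) - 106 = \left(1 + 3072\right) - 106 = 3073 - 106 = 2967$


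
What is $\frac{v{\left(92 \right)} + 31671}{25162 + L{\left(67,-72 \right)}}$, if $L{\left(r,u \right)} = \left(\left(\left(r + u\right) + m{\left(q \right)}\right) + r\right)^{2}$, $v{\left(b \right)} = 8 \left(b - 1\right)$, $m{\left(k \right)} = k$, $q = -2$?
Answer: $\frac{32399}{28762} \approx 1.1265$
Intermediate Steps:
$v{\left(b \right)} = -8 + 8 b$ ($v{\left(b \right)} = 8 \left(-1 + b\right) = -8 + 8 b$)
$L{\left(r,u \right)} = \left(-2 + u + 2 r\right)^{2}$ ($L{\left(r,u \right)} = \left(\left(\left(r + u\right) - 2\right) + r\right)^{2} = \left(\left(-2 + r + u\right) + r\right)^{2} = \left(-2 + u + 2 r\right)^{2}$)
$\frac{v{\left(92 \right)} + 31671}{25162 + L{\left(67,-72 \right)}} = \frac{\left(-8 + 8 \cdot 92\right) + 31671}{25162 + \left(-2 - 72 + 2 \cdot 67\right)^{2}} = \frac{\left(-8 + 736\right) + 31671}{25162 + \left(-2 - 72 + 134\right)^{2}} = \frac{728 + 31671}{25162 + 60^{2}} = \frac{32399}{25162 + 3600} = \frac{32399}{28762}$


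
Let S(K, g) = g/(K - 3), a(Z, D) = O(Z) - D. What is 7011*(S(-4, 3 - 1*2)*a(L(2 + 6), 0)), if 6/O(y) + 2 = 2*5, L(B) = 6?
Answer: -21033/28 ≈ -751.18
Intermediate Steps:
O(y) = ¾ (O(y) = 6/(-2 + 2*5) = 6/(-2 + 10) = 6/8 = 6*(⅛) = ¾)
a(Z, D) = ¾ - D
S(K, g) = g/(-3 + K)
7011*(S(-4, 3 - 1*2)*a(L(2 + 6), 0)) = 7011*(((3 - 1*2)/(-3 - 4))*(¾ - 1*0)) = 7011*(((3 - 2)/(-7))*(¾ + 0)) = 7011*((1*(-⅐))*(¾)) = 7011*(-⅐*¾) = 7011*(-3/28) = -21033/28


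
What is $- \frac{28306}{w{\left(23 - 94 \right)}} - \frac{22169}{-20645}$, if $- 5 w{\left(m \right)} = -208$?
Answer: $- \frac{1458637849}{2147080} \approx -679.36$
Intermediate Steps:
$w{\left(m \right)} = \frac{208}{5}$ ($w{\left(m \right)} = \left(- \frac{1}{5}\right) \left(-208\right) = \frac{208}{5}$)
$- \frac{28306}{w{\left(23 - 94 \right)}} - \frac{22169}{-20645} = - \frac{28306}{\frac{208}{5}} - \frac{22169}{-20645} = \left(-28306\right) \frac{5}{208} - - \frac{22169}{20645} = - \frac{70765}{104} + \frac{22169}{20645} = - \frac{1458637849}{2147080}$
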